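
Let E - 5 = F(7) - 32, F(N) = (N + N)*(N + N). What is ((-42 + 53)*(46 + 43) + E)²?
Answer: 1317904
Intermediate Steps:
F(N) = 4*N² (F(N) = (2*N)*(2*N) = 4*N²)
E = 169 (E = 5 + (4*7² - 32) = 5 + (4*49 - 32) = 5 + (196 - 32) = 5 + 164 = 169)
((-42 + 53)*(46 + 43) + E)² = ((-42 + 53)*(46 + 43) + 169)² = (11*89 + 169)² = (979 + 169)² = 1148² = 1317904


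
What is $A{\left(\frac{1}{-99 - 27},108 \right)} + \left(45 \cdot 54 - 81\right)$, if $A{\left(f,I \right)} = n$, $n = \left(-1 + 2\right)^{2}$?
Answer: $2350$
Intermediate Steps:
$n = 1$ ($n = 1^{2} = 1$)
$A{\left(f,I \right)} = 1$
$A{\left(\frac{1}{-99 - 27},108 \right)} + \left(45 \cdot 54 - 81\right) = 1 + \left(45 \cdot 54 - 81\right) = 1 + \left(2430 - 81\right) = 1 + 2349 = 2350$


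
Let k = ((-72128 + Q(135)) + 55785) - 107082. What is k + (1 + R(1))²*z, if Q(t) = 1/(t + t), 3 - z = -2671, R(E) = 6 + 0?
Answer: 2052271/270 ≈ 7601.0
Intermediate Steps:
R(E) = 6
z = 2674 (z = 3 - 1*(-2671) = 3 + 2671 = 2674)
Q(t) = 1/(2*t)
k = -33324749/270 (k = ((-72128 + (½)/135) + 55785) - 107082 = ((-72128 + (½)*(1/135)) + 55785) - 107082 = ((-72128 + 1/270) + 55785) - 107082 = (-19474559/270 + 55785) - 107082 = -4412609/270 - 107082 = -33324749/270 ≈ -1.2343e+5)
k + (1 + R(1))²*z = -33324749/270 + (1 + 6)²*2674 = -33324749/270 + 7²*2674 = -33324749/270 + 49*2674 = -33324749/270 + 131026 = 2052271/270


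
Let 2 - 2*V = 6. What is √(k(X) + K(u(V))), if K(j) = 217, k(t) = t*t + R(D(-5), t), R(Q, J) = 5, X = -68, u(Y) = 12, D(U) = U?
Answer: √4846 ≈ 69.613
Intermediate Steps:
V = -2 (V = 1 - ½*6 = 1 - 3 = -2)
k(t) = 5 + t² (k(t) = t*t + 5 = t² + 5 = 5 + t²)
√(k(X) + K(u(V))) = √((5 + (-68)²) + 217) = √((5 + 4624) + 217) = √(4629 + 217) = √4846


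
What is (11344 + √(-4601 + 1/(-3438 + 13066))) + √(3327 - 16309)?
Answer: 11344 + I*√12982 + I*√106626313789/4814 ≈ 11344.0 + 181.77*I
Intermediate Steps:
(11344 + √(-4601 + 1/(-3438 + 13066))) + √(3327 - 16309) = (11344 + √(-4601 + 1/9628)) + √(-12982) = (11344 + √(-4601 + 1/9628)) + I*√12982 = (11344 + √(-44298427/9628)) + I*√12982 = (11344 + I*√106626313789/4814) + I*√12982 = 11344 + I*√12982 + I*√106626313789/4814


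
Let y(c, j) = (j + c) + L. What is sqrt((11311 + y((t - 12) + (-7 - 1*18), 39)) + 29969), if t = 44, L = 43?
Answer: sqrt(41369) ≈ 203.39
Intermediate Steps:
y(c, j) = 43 + c + j (y(c, j) = (j + c) + 43 = (c + j) + 43 = 43 + c + j)
sqrt((11311 + y((t - 12) + (-7 - 1*18), 39)) + 29969) = sqrt((11311 + (43 + ((44 - 12) + (-7 - 1*18)) + 39)) + 29969) = sqrt((11311 + (43 + (32 + (-7 - 18)) + 39)) + 29969) = sqrt((11311 + (43 + (32 - 25) + 39)) + 29969) = sqrt((11311 + (43 + 7 + 39)) + 29969) = sqrt((11311 + 89) + 29969) = sqrt(11400 + 29969) = sqrt(41369)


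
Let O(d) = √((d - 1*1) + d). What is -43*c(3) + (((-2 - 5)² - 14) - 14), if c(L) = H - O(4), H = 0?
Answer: 21 + 43*√7 ≈ 134.77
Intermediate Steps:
O(d) = √(-1 + 2*d) (O(d) = √((d - 1) + d) = √((-1 + d) + d) = √(-1 + 2*d))
c(L) = -√7 (c(L) = 0 - √(-1 + 2*4) = 0 - √(-1 + 8) = 0 - √7 = -√7)
-43*c(3) + (((-2 - 5)² - 14) - 14) = -(-43)*√7 + (((-2 - 5)² - 14) - 14) = 43*√7 + (((-7)² - 14) - 14) = 43*√7 + ((49 - 14) - 14) = 43*√7 + (35 - 14) = 43*√7 + 21 = 21 + 43*√7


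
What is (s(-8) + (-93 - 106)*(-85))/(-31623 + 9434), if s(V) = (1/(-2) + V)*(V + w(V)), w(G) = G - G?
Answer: -16983/22189 ≈ -0.76538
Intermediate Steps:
w(G) = 0
s(V) = V*(-1/2 + V) (s(V) = (1/(-2) + V)*(V + 0) = (-1/2 + V)*V = V*(-1/2 + V))
(s(-8) + (-93 - 106)*(-85))/(-31623 + 9434) = (-8*(-1/2 - 8) + (-93 - 106)*(-85))/(-31623 + 9434) = (-8*(-17/2) - 199*(-85))/(-22189) = (68 + 16915)*(-1/22189) = 16983*(-1/22189) = -16983/22189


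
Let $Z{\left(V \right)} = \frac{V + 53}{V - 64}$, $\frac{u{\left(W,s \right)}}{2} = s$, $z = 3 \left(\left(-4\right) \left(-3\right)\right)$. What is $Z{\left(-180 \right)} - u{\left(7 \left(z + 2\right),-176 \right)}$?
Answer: $\frac{86015}{244} \approx 352.52$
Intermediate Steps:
$z = 36$ ($z = 3 \cdot 12 = 36$)
$u{\left(W,s \right)} = 2 s$
$Z{\left(V \right)} = \frac{53 + V}{-64 + V}$
$Z{\left(-180 \right)} - u{\left(7 \left(z + 2\right),-176 \right)} = \frac{53 - 180}{-64 - 180} - 2 \left(-176\right) = \frac{1}{-244} \left(-127\right) - -352 = \left(- \frac{1}{244}\right) \left(-127\right) + 352 = \frac{127}{244} + 352 = \frac{86015}{244}$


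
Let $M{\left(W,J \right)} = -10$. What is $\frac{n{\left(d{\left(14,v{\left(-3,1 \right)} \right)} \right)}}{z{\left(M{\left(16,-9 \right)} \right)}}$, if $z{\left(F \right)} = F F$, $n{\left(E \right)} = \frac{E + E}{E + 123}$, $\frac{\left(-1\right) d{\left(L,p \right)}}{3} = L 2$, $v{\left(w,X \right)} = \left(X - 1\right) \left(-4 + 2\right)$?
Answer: $- \frac{14}{325} \approx -0.043077$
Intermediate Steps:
$v{\left(w,X \right)} = 2 - 2 X$ ($v{\left(w,X \right)} = \left(-1 + X\right) \left(-2\right) = 2 - 2 X$)
$d{\left(L,p \right)} = - 6 L$ ($d{\left(L,p \right)} = - 3 L 2 = - 3 \cdot 2 L = - 6 L$)
$n{\left(E \right)} = \frac{2 E}{123 + E}$
$z{\left(F \right)} = F^{2}$
$\frac{n{\left(d{\left(14,v{\left(-3,1 \right)} \right)} \right)}}{z{\left(M{\left(16,-9 \right)} \right)}} = \frac{2 \left(\left(-6\right) 14\right) \frac{1}{123 - 84}}{\left(-10\right)^{2}} = \frac{2 \left(-84\right) \frac{1}{123 - 84}}{100} = 2 \left(-84\right) \frac{1}{39} \cdot \frac{1}{100} = \left(- \frac{56}{13}\right) \frac{1}{100} = - \frac{14}{325}$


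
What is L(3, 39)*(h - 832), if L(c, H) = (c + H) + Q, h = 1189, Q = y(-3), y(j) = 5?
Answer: 16779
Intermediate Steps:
Q = 5
L(c, H) = 5 + H + c (L(c, H) = (c + H) + 5 = (H + c) + 5 = 5 + H + c)
L(3, 39)*(h - 832) = (5 + 39 + 3)*(1189 - 832) = 47*357 = 16779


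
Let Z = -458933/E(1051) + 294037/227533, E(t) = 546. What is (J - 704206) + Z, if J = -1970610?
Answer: -332404726132775/124233018 ≈ -2.6757e+6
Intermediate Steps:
Z = -104261858087/124233018 (Z = -458933/546 + 294037/227533 = -104261858087/124233018 ≈ -839.24)
(J - 704206) + Z = (-1970610 - 704206) - 104261858087/124233018 = -2674816 - 104261858087/124233018 = -332404726132775/124233018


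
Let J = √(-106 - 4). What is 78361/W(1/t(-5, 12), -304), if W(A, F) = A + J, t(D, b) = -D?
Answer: 391805/2751 - 1959025*I*√110/2751 ≈ 142.42 - 7468.7*I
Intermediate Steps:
J = I*√110 (J = √(-110) = I*√110 ≈ 10.488*I)
W(A, F) = A + I*√110
78361/W(1/t(-5, 12), -304) = 78361/(1/(-1*(-5)) + I*√110) = 78361/(1/5 + I*√110) = 78361/(⅕ + I*√110)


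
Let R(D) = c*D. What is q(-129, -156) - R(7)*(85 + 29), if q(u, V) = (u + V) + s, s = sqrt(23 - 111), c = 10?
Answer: -8265 + 2*I*sqrt(22) ≈ -8265.0 + 9.3808*I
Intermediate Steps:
s = 2*I*sqrt(22) (s = sqrt(-88) = 2*I*sqrt(22) ≈ 9.3808*I)
R(D) = 10*D
q(u, V) = V + u + 2*I*sqrt(22) (q(u, V) = (u + V) + 2*I*sqrt(22) = (V + u) + 2*I*sqrt(22) = V + u + 2*I*sqrt(22))
q(-129, -156) - R(7)*(85 + 29) = (-156 - 129 + 2*I*sqrt(22)) - 10*7*(85 + 29) = (-285 + 2*I*sqrt(22)) - 70*114 = (-285 + 2*I*sqrt(22)) - 1*7980 = (-285 + 2*I*sqrt(22)) - 7980 = -8265 + 2*I*sqrt(22)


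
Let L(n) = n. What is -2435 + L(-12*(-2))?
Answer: -2411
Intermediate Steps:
-2435 + L(-12*(-2)) = -2435 - 12*(-2) = -2435 + 24 = -2411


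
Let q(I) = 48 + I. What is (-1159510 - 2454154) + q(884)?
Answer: -3612732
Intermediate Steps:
(-1159510 - 2454154) + q(884) = (-1159510 - 2454154) + (48 + 884) = -3613664 + 932 = -3612732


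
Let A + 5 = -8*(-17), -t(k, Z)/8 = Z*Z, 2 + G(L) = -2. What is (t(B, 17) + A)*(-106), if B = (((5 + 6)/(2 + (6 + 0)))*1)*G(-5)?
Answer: 231186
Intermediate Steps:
G(L) = -4 (G(L) = -2 - 2 = -4)
B = -11/2 (B = (((5 + 6)/(2 + (6 + 0)))*1)*(-4) = ((11/(2 + 6))*1)*(-4) = ((11/8)*1)*(-4) = (11/8)*(-4) = -11/2 ≈ -5.5000)
t(k, Z) = -8*Z² (t(k, Z) = -8*Z*Z = -8*Z²)
A = 131 (A = -5 - 8*(-17) = -5 + 136 = 131)
(t(B, 17) + A)*(-106) = (-8*17² + 131)*(-106) = (-8*289 + 131)*(-106) = (-2312 + 131)*(-106) = -2181*(-106) = 231186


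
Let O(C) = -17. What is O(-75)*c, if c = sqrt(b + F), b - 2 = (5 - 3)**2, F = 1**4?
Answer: -17*sqrt(7) ≈ -44.978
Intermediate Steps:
F = 1
b = 6 (b = 2 + (5 - 3)**2 = 2 + 2**2 = 2 + 4 = 6)
c = sqrt(7) (c = sqrt(6 + 1) = sqrt(7) ≈ 2.6458)
O(-75)*c = -17*sqrt(7)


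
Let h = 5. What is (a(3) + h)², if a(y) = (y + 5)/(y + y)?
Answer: 361/9 ≈ 40.111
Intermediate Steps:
a(y) = (5 + y)/(2*y) (a(y) = (5 + y)/((2*y)) = (5 + y)*(1/(2*y)) = (5 + y)/(2*y))
(a(3) + h)² = ((½)*(5 + 3)/3 + 5)² = ((½)*(⅓)*8 + 5)² = (4/3 + 5)² = (19/3)² = 361/9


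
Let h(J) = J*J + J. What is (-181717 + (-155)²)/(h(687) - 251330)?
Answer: -78846/110663 ≈ -0.71249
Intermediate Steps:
h(J) = J + J² (h(J) = J² + J = J + J²)
(-181717 + (-155)²)/(h(687) - 251330) = (-181717 + (-155)²)/(687*(1 + 687) - 251330) = (-181717 + 24025)/(687*688 - 251330) = -157692/(472656 - 251330) = -157692/221326 = -157692*1/221326 = -78846/110663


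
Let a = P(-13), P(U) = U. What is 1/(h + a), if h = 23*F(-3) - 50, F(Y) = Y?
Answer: -1/132 ≈ -0.0075758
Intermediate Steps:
a = -13
h = -119 (h = 23*(-3) - 50 = -69 - 50 = -119)
1/(h + a) = 1/(-119 - 13) = 1/(-132) = -1/132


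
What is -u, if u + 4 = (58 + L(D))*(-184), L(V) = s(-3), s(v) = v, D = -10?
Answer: 10124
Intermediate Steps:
L(V) = -3
u = -10124 (u = -4 + (58 - 3)*(-184) = -4 + 55*(-184) = -4 - 10120 = -10124)
-u = -1*(-10124) = 10124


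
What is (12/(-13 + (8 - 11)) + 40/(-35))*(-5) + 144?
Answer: 4297/28 ≈ 153.46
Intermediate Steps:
(12/(-13 + (8 - 11)) + 40/(-35))*(-5) + 144 = (12/(-13 - 3) + 40*(-1/35))*(-5) + 144 = (12/(-16) - 8/7)*(-5) + 144 = (12*(-1/16) - 8/7)*(-5) + 144 = (-3/4 - 8/7)*(-5) + 144 = -53/28*(-5) + 144 = 265/28 + 144 = 4297/28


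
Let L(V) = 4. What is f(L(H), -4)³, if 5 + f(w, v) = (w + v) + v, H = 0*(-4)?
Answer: -729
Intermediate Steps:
H = 0
f(w, v) = -5 + w + 2*v (f(w, v) = -5 + ((w + v) + v) = -5 + ((v + w) + v) = -5 + (w + 2*v) = -5 + w + 2*v)
f(L(H), -4)³ = (-5 + 4 + 2*(-4))³ = (-5 + 4 - 8)³ = (-9)³ = -729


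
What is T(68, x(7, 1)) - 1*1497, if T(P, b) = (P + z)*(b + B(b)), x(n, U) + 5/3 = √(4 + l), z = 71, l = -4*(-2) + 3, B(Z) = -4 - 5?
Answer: -8939/3 + 139*√15 ≈ -2441.3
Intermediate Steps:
B(Z) = -9
l = 11 (l = 8 + 3 = 11)
x(n, U) = -5/3 + √15 (x(n, U) = -5/3 + √(4 + 11) = -5/3 + √15)
T(P, b) = (-9 + b)*(71 + P) (T(P, b) = (P + 71)*(b - 9) = (71 + P)*(-9 + b) = (-9 + b)*(71 + P))
T(68, x(7, 1)) - 1*1497 = (-639 - 9*68 + 71*(-5/3 + √15) + 68*(-5/3 + √15)) - 1*1497 = (-639 - 612 + (-355/3 + 71*√15) + (-340/3 + 68*√15)) - 1497 = (-4448/3 + 139*√15) - 1497 = -8939/3 + 139*√15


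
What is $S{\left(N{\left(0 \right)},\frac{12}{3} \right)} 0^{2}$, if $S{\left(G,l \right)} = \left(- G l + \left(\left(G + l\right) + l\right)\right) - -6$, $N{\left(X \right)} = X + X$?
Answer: $0$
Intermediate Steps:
$N{\left(X \right)} = 2 X$
$S{\left(G,l \right)} = 6 + G + 2 l - G l$ ($S{\left(G,l \right)} = \left(- G l + \left(G + 2 l\right)\right) + 6 = \left(G + 2 l - G l\right) + 6 = 6 + G + 2 l - G l$)
$S{\left(N{\left(0 \right)},\frac{12}{3} \right)} 0^{2} = \left(6 + 2 \cdot 0 + 2 \cdot \frac{12}{3} - 2 \cdot 0 \cdot \frac{12}{3}\right) 0^{2} = \left(6 + 0 + 2 \cdot 12 \cdot \frac{1}{3} - 0 \cdot 12 \cdot \frac{1}{3}\right) 0 = \left(6 + 0 + 2 \cdot 4 - 0 \cdot 4\right) 0 = \left(6 + 0 + 8 + 0\right) 0 = 14 \cdot 0 = 0$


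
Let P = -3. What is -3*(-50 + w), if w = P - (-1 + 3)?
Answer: 165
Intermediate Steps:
w = -5 (w = -3 - (-1 + 3) = -3 - 1*2 = -3 - 2 = -5)
-3*(-50 + w) = -3*(-50 - 5) = -3*(-55) = 165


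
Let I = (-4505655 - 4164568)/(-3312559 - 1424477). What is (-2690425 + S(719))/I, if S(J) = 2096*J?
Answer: -5605813139436/8670223 ≈ -6.4656e+5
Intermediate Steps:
I = 8670223/4737036 (I = -8670223/(-4737036) = -8670223*(-1/4737036) = 8670223/4737036 ≈ 1.8303)
(-2690425 + S(719))/I = (-2690425 + 2096*719)/(8670223/4737036) = (-2690425 + 1507024)*(4737036/8670223) = -1183401*4737036/8670223 = -5605813139436/8670223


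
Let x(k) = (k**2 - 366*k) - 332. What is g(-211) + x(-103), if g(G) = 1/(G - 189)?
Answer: 19189999/400 ≈ 47975.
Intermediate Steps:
x(k) = -332 + k**2 - 366*k
g(G) = 1/(-189 + G)
g(-211) + x(-103) = 1/(-189 - 211) + (-332 + (-103)**2 - 366*(-103)) = 1/(-400) + (-332 + 10609 + 37698) = -1/400 + 47975 = 19189999/400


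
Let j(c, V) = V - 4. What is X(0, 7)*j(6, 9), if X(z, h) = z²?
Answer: 0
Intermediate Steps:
j(c, V) = -4 + V
X(0, 7)*j(6, 9) = 0²*(-4 + 9) = 0*5 = 0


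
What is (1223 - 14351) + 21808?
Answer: 8680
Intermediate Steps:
(1223 - 14351) + 21808 = -13128 + 21808 = 8680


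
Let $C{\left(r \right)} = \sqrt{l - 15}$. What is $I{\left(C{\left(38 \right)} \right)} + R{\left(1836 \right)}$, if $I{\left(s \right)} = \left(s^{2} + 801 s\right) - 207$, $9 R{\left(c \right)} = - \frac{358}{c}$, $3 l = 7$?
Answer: $- \frac{1815065}{8262} + 267 i \sqrt{114} \approx -219.69 + 2850.8 i$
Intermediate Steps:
$l = \frac{7}{3}$ ($l = \frac{1}{3} \cdot 7 = \frac{7}{3} \approx 2.3333$)
$R{\left(c \right)} = - \frac{358}{9 c}$ ($R{\left(c \right)} = \frac{\left(-358\right) \frac{1}{c}}{9} = - \frac{358}{9 c}$)
$C{\left(r \right)} = \frac{i \sqrt{114}}{3}$ ($C{\left(r \right)} = \sqrt{\frac{7}{3} - 15} = \sqrt{- \frac{38}{3}} = \frac{i \sqrt{114}}{3}$)
$I{\left(s \right)} = -207 + s^{2} + 801 s$
$I{\left(C{\left(38 \right)} \right)} + R{\left(1836 \right)} = \left(-207 + \left(\frac{i \sqrt{114}}{3}\right)^{2} + 801 \frac{i \sqrt{114}}{3}\right) - \frac{358}{9 \cdot 1836} = \left(-207 - \frac{38}{3} + 267 i \sqrt{114}\right) - \frac{179}{8262} = \left(- \frac{659}{3} + 267 i \sqrt{114}\right) - \frac{179}{8262} = - \frac{1815065}{8262} + 267 i \sqrt{114}$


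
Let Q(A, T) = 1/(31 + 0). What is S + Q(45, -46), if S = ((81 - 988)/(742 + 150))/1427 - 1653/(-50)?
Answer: 32644316581/986485100 ≈ 33.092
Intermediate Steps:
Q(A, T) = 1/31
S = 1052015951/31822100 (S = -907/892*(1/1427) - 1653*(-1/50) = -907*1/892*(1/1427) + 1653/50 = -907/892*1/1427 + 1653/50 = -907/1272884 + 1653/50 = 1052015951/31822100 ≈ 33.059)
S + Q(45, -46) = 1052015951/31822100 + 1/31 = 32644316581/986485100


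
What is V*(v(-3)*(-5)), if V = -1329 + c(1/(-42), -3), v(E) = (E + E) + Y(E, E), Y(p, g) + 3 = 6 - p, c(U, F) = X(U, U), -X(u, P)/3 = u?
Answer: 0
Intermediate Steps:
X(u, P) = -3*u
c(U, F) = -3*U
Y(p, g) = 3 - p (Y(p, g) = -3 + (6 - p) = 3 - p)
v(E) = 3 + E (v(E) = (E + E) + (3 - E) = 2*E + (3 - E) = 3 + E)
V = -18605/14 (V = -1329 - 3/(-42) = -1329 - 3*(-1/42) = -1329 + 1/14 = -18605/14 ≈ -1328.9)
V*(v(-3)*(-5)) = -18605*(3 - 3)*(-5)/14 = -0*(-5) = -18605/14*0 = 0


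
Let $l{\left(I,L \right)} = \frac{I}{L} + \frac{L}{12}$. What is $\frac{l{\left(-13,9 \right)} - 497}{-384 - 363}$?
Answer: $\frac{17917}{26892} \approx 0.66626$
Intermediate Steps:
$l{\left(I,L \right)} = \frac{L}{12} + \frac{I}{L}$ ($l{\left(I,L \right)} = \frac{I}{L} + L \frac{1}{12} = \frac{I}{L} + \frac{L}{12} = \frac{L}{12} + \frac{I}{L}$)
$\frac{l{\left(-13,9 \right)} - 497}{-384 - 363} = \frac{\left(\frac{1}{12} \cdot 9 - \frac{13}{9}\right) - 497}{-384 - 363} = \frac{\left(\frac{3}{4} - \frac{13}{9}\right) - 497}{-747} = \left(\left(\frac{3}{4} - \frac{13}{9}\right) - 497\right) \left(- \frac{1}{747}\right) = \left(- \frac{25}{36} - 497\right) \left(- \frac{1}{747}\right) = \left(- \frac{17917}{36}\right) \left(- \frac{1}{747}\right) = \frac{17917}{26892}$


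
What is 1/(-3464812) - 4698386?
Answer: -16279024193433/3464812 ≈ -4.6984e+6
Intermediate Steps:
1/(-3464812) - 4698386 = -1/3464812 - 4698386 = -16279024193433/3464812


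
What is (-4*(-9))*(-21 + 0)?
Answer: -756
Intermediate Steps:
(-4*(-9))*(-21 + 0) = 36*(-21) = -756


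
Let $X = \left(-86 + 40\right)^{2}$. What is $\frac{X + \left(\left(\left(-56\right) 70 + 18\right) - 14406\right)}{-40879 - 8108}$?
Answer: $\frac{16192}{48987} \approx 0.33054$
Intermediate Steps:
$X = 2116$ ($X = \left(-46\right)^{2} = 2116$)
$\frac{X + \left(\left(\left(-56\right) 70 + 18\right) - 14406\right)}{-40879 - 8108} = \frac{2116 + \left(\left(\left(-56\right) 70 + 18\right) - 14406\right)}{-40879 - 8108} = \frac{2116 + \left(\left(-3920 + 18\right) - 14406\right)}{-48987} = \left(2116 - 18308\right) \left(- \frac{1}{48987}\right) = \left(-16192\right) \left(- \frac{1}{48987}\right) = \frac{16192}{48987}$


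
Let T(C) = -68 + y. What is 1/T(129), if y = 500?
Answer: 1/432 ≈ 0.0023148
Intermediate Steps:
T(C) = 432 (T(C) = -68 + 500 = 432)
1/T(129) = 1/432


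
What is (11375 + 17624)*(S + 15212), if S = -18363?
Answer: -91375849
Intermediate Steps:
(11375 + 17624)*(S + 15212) = (11375 + 17624)*(-18363 + 15212) = 28999*(-3151) = -91375849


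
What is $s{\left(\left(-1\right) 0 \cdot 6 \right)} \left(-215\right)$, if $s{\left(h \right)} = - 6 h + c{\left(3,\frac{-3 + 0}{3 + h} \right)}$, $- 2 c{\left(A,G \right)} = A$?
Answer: $\frac{645}{2} \approx 322.5$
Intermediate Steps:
$c{\left(A,G \right)} = - \frac{A}{2}$
$s{\left(h \right)} = - \frac{3}{2} - 6 h$ ($s{\left(h \right)} = - 6 h - \frac{3}{2} = - \frac{3}{2} - 6 h$)
$s{\left(\left(-1\right) 0 \cdot 6 \right)} \left(-215\right) = \left(- \frac{3}{2} - 6 \left(-1\right) 0 \cdot 6\right) \left(-215\right) = \left(- \frac{3}{2} - 6 \cdot 0 \cdot 6\right) \left(-215\right) = \left(- \frac{3}{2} - 0\right) \left(-215\right) = \left(- \frac{3}{2} + 0\right) \left(-215\right) = \left(- \frac{3}{2}\right) \left(-215\right) = \frac{645}{2}$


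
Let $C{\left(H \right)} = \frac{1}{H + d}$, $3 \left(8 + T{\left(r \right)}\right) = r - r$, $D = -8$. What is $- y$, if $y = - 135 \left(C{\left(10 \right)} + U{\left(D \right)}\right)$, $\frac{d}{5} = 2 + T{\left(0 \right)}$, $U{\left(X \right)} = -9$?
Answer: $- \frac{4887}{4} \approx -1221.8$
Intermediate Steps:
$T{\left(r \right)} = -8$ ($T{\left(r \right)} = -8 + \frac{r - r}{3} = -8 + \frac{1}{3} \cdot 0 = -8 + 0 = -8$)
$d = -30$ ($d = 5 \left(2 - 8\right) = 5 \left(-6\right) = -30$)
$C{\left(H \right)} = \frac{1}{-30 + H}$ ($C{\left(H \right)} = \frac{1}{H - 30} = \frac{1}{-30 + H}$)
$y = \frac{4887}{4}$ ($y = - 135 \left(\frac{1}{-30 + 10} - 9\right) = - 135 \left(\frac{1}{-20} - 9\right) = - 135 \left(- \frac{1}{20} - 9\right) = \left(-135\right) \left(- \frac{181}{20}\right) = \frac{4887}{4} \approx 1221.8$)
$- y = \left(-1\right) \frac{4887}{4} = - \frac{4887}{4}$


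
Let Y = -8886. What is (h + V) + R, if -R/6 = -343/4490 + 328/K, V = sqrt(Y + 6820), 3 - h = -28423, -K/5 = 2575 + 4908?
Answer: 477546480349/16799335 + I*sqrt(2066) ≈ 28427.0 + 45.453*I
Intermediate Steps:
K = -37415 (K = -5*(2575 + 4908) = -5*7483 = -37415)
h = 28426 (h = 3 - 1*(-28423) = 3 + 28423 = 28426)
V = I*sqrt(2066) (V = sqrt(-8886 + 6820) = sqrt(-2066) = I*sqrt(2066) ≈ 45.453*I)
R = 8583639/16799335 (R = -6*(-343/4490 + 328/(-37415)) = -6*(-343*1/4490 + 328*(-1/37415)) = -6*(-343/4490 - 328/37415) = -6*(-2861213/33598670) = 8583639/16799335 ≈ 0.51095)
(h + V) + R = (28426 + I*sqrt(2066)) + 8583639/16799335 = 477546480349/16799335 + I*sqrt(2066)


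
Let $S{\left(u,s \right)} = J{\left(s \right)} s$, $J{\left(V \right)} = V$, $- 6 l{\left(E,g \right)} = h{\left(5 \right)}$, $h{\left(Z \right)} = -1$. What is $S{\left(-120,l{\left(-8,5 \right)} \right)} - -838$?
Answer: $\frac{30169}{36} \approx 838.03$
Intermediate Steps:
$l{\left(E,g \right)} = \frac{1}{6}$ ($l{\left(E,g \right)} = \left(- \frac{1}{6}\right) \left(-1\right) = \frac{1}{6}$)
$S{\left(u,s \right)} = s^{2}$ ($S{\left(u,s \right)} = s s = s^{2}$)
$S{\left(-120,l{\left(-8,5 \right)} \right)} - -838 = \left(\frac{1}{6}\right)^{2} - -838 = \frac{1}{36} + 838 = \frac{30169}{36}$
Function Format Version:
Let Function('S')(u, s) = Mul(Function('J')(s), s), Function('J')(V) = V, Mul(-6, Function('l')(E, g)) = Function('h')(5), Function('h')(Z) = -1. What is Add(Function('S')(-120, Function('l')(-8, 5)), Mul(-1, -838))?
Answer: Rational(30169, 36) ≈ 838.03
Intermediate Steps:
Function('l')(E, g) = Rational(1, 6) (Function('l')(E, g) = Mul(Rational(-1, 6), -1) = Rational(1, 6))
Function('S')(u, s) = Pow(s, 2) (Function('S')(u, s) = Mul(s, s) = Pow(s, 2))
Add(Function('S')(-120, Function('l')(-8, 5)), Mul(-1, -838)) = Add(Pow(Rational(1, 6), 2), Mul(-1, -838)) = Add(Rational(1, 36), 838) = Rational(30169, 36)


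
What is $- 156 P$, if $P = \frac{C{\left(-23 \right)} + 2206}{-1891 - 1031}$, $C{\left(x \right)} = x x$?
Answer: $\frac{71110}{487} \approx 146.02$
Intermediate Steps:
$C{\left(x \right)} = x^{2}$
$P = - \frac{2735}{2922}$ ($P = \frac{\left(-23\right)^{2} + 2206}{-1891 - 1031} = \frac{529 + 2206}{-2922} = 2735 \left(- \frac{1}{2922}\right) = - \frac{2735}{2922} \approx -0.936$)
$- 156 P = \left(-156\right) \left(- \frac{2735}{2922}\right) = \frac{71110}{487}$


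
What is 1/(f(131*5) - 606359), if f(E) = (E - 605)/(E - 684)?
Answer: -29/17584461 ≈ -1.6492e-6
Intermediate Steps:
f(E) = (-605 + E)/(-684 + E)
1/(f(131*5) - 606359) = 1/((-605 + 131*5)/(-684 + 131*5) - 606359) = 1/((-605 + 655)/(-684 + 655) - 606359) = 1/(50/(-29) - 606359) = 1/(-1/29*50 - 606359) = 1/(-50/29 - 606359) = 1/(-17584461/29) = -29/17584461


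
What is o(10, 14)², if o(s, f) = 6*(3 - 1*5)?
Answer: 144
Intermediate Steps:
o(s, f) = -12 (o(s, f) = 6*(3 - 5) = 6*(-2) = -12)
o(10, 14)² = (-12)² = 144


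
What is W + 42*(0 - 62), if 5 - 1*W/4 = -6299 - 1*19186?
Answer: 99356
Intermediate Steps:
W = 101960 (W = 20 - 4*(-6299 - 1*19186) = 20 - 4*(-6299 - 19186) = 20 - 4*(-25485) = 20 + 101940 = 101960)
W + 42*(0 - 62) = 101960 + 42*(0 - 62) = 101960 + 42*(-62) = 101960 - 2604 = 99356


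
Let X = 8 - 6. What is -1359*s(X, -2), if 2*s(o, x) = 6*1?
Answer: -4077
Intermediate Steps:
X = 2
s(o, x) = 3 (s(o, x) = (6*1)/2 = (½)*6 = 3)
-1359*s(X, -2) = -1359*3 = -4077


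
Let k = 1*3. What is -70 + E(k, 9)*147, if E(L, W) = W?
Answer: 1253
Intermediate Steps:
k = 3
-70 + E(k, 9)*147 = -70 + 9*147 = -70 + 1323 = 1253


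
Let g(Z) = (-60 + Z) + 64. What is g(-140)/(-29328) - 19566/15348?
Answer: -2977835/2344407 ≈ -1.2702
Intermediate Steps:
g(Z) = 4 + Z
g(-140)/(-29328) - 19566/15348 = (4 - 140)/(-29328) - 19566/15348 = -136*(-1/29328) - 19566*1/15348 = 17/3666 - 3261/2558 = -2977835/2344407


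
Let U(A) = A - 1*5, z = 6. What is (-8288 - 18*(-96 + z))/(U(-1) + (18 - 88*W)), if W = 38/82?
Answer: 68347/295 ≈ 231.68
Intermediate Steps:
U(A) = -5 + A (U(A) = A - 5 = -5 + A)
W = 19/41 (W = 38*(1/82) = 19/41 ≈ 0.46341)
(-8288 - 18*(-96 + z))/(U(-1) + (18 - 88*W)) = (-8288 - 18*(-96 + 6))/((-5 - 1) + (18 - 88*19/41)) = (-8288 - 18*(-90))/(-6 + (18 - 1672/41)) = (-8288 + 1620)/(-6 - 934/41) = -6668/(-1180/41) = -6668*(-41/1180) = 68347/295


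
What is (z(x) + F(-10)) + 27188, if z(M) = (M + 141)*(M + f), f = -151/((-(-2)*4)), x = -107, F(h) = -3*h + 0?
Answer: 91753/4 ≈ 22938.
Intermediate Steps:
F(h) = -3*h
f = -151/8 (f = -151/((-1*(-8))) = -151/8 ≈ -18.875)
z(M) = (141 + M)*(-151/8 + M) (z(M) = (M + 141)*(M - 151/8) = (141 + M)*(-151/8 + M))
(z(x) + F(-10)) + 27188 = ((-21291/8 + (-107)² + (977/8)*(-107)) - 3*(-10)) + 27188 = ((-21291/8 + 11449 - 104539/8) + 30) + 27188 = (-17119/4 + 30) + 27188 = -16999/4 + 27188 = 91753/4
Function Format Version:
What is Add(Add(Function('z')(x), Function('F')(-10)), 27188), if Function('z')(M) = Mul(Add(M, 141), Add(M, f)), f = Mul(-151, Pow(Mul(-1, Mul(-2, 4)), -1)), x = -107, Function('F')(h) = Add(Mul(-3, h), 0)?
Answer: Rational(91753, 4) ≈ 22938.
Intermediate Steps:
Function('F')(h) = Mul(-3, h)
f = Rational(-151, 8) (f = Mul(-151, Pow(Mul(-1, -8), -1)) = Mul(-151, Pow(8, -1)) = Mul(-151, Rational(1, 8)) = Rational(-151, 8) ≈ -18.875)
Function('z')(M) = Mul(Add(141, M), Add(Rational(-151, 8), M)) (Function('z')(M) = Mul(Add(M, 141), Add(M, Rational(-151, 8))) = Mul(Add(141, M), Add(Rational(-151, 8), M)))
Add(Add(Function('z')(x), Function('F')(-10)), 27188) = Add(Add(Add(Rational(-21291, 8), Pow(-107, 2), Mul(Rational(977, 8), -107)), Mul(-3, -10)), 27188) = Add(Add(Add(Rational(-21291, 8), 11449, Rational(-104539, 8)), 30), 27188) = Add(Add(Rational(-17119, 4), 30), 27188) = Add(Rational(-16999, 4), 27188) = Rational(91753, 4)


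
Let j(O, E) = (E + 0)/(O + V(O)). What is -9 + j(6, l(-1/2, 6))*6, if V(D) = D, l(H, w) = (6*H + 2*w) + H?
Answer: -19/4 ≈ -4.7500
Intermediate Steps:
l(H, w) = 2*w + 7*H (l(H, w) = (2*w + 6*H) + H = 2*w + 7*H)
j(O, E) = E/(2*O) (j(O, E) = (E + 0)/(O + O) = E/((2*O)) = E*(1/(2*O)) = E/(2*O))
-9 + j(6, l(-1/2, 6))*6 = -9 + ((½)*(2*6 + 7*(-1/2))/6)*6 = -9 + ((½)*(12 + 7*(-1*½))*(⅙))*6 = -9 + ((½)*(12 + 7*(-½))*(⅙))*6 = -9 + ((½)*(12 - 7/2)*(⅙))*6 = -9 + ((½)*(17/2)*(⅙))*6 = -9 + (17/24)*6 = -9 + 17/4 = -19/4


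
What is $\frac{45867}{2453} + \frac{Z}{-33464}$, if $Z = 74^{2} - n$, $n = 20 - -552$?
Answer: $\frac{190357972}{10260899} \approx 18.552$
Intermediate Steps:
$n = 572$ ($n = 20 + 552 = 572$)
$Z = 4904$ ($Z = 74^{2} - 572 = 5476 - 572 = 4904$)
$\frac{45867}{2453} + \frac{Z}{-33464} = \frac{45867}{2453} + \frac{4904}{-33464} = 45867 \cdot \frac{1}{2453} + 4904 \left(- \frac{1}{33464}\right) = \frac{45867}{2453} - \frac{613}{4183} = \frac{190357972}{10260899}$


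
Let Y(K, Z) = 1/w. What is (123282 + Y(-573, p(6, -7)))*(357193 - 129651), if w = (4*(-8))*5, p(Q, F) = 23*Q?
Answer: 2244146513749/80 ≈ 2.8052e+10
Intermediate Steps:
w = -160 (w = -32*5 = -160)
Y(K, Z) = -1/160 (Y(K, Z) = 1/(-160) = -1/160)
(123282 + Y(-573, p(6, -7)))*(357193 - 129651) = (123282 - 1/160)*(357193 - 129651) = (19725119/160)*227542 = 2244146513749/80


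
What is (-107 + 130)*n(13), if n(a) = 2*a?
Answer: 598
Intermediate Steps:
(-107 + 130)*n(13) = (-107 + 130)*(2*13) = 23*26 = 598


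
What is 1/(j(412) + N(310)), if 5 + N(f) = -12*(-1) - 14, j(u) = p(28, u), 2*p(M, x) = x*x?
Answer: 1/84865 ≈ 1.1783e-5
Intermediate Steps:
p(M, x) = x**2/2 (p(M, x) = (x*x)/2 = x**2/2)
j(u) = u**2/2
N(f) = -7 (N(f) = -5 + (-12*(-1) - 14) = -5 + (12 - 14) = -5 - 2 = -7)
1/(j(412) + N(310)) = 1/((1/2)*412**2 - 7) = 1/((1/2)*169744 - 7) = 1/(84872 - 7) = 1/84865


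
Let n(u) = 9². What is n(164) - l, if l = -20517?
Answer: 20598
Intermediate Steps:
n(u) = 81
n(164) - l = 81 - 1*(-20517) = 81 + 20517 = 20598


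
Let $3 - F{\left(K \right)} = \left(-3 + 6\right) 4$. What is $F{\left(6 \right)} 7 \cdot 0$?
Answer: $0$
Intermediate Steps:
$F{\left(K \right)} = -9$ ($F{\left(K \right)} = 3 - \left(-3 + 6\right) 4 = 3 - 3 \cdot 4 = 3 - 12 = -9$)
$F{\left(6 \right)} 7 \cdot 0 = \left(-9\right) 7 \cdot 0 = \left(-63\right) 0 = 0$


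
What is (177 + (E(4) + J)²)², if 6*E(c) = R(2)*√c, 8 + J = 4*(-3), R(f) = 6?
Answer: 251001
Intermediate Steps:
J = -20 (J = -8 + 4*(-3) = -8 - 12 = -20)
E(c) = √c (E(c) = (6*√c)/6 = √c)
(177 + (E(4) + J)²)² = (177 + (√4 - 20)²)² = (177 + (2 - 20)²)² = (177 + (-18)²)² = (177 + 324)² = 501² = 251001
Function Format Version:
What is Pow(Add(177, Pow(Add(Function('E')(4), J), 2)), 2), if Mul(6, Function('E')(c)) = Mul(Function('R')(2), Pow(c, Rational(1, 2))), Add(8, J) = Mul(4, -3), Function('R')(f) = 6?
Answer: 251001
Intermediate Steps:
J = -20 (J = Add(-8, Mul(4, -3)) = Add(-8, -12) = -20)
Function('E')(c) = Pow(c, Rational(1, 2)) (Function('E')(c) = Mul(Rational(1, 6), Mul(6, Pow(c, Rational(1, 2)))) = Pow(c, Rational(1, 2)))
Pow(Add(177, Pow(Add(Function('E')(4), J), 2)), 2) = Pow(Add(177, Pow(Add(Pow(4, Rational(1, 2)), -20), 2)), 2) = Pow(Add(177, Pow(Add(2, -20), 2)), 2) = Pow(Add(177, Pow(-18, 2)), 2) = Pow(Add(177, 324), 2) = Pow(501, 2) = 251001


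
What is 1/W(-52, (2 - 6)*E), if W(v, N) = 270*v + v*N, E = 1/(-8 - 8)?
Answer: -1/14053 ≈ -7.1159e-5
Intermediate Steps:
E = -1/16 (E = 1/(-16) = -1/16 ≈ -0.062500)
W(v, N) = 270*v + N*v
1/W(-52, (2 - 6)*E) = 1/(-52*(270 + (2 - 6)*(-1/16))) = 1/(-52*(270 - 4*(-1/16))) = 1/(-52*(270 + ¼)) = 1/(-52*1081/4) = 1/(-14053) = -1/14053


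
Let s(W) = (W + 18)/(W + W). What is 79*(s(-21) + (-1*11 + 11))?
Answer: 79/14 ≈ 5.6429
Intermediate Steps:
s(W) = (18 + W)/(2*W) (s(W) = (18 + W)/((2*W)) = (18 + W)*(1/(2*W)) = (18 + W)/(2*W))
79*(s(-21) + (-1*11 + 11)) = 79*((½)*(18 - 21)/(-21) + (-1*11 + 11)) = 79*((½)*(-1/21)*(-3) + (-11 + 11)) = 79*(1/14 + 0) = 79*(1/14) = 79/14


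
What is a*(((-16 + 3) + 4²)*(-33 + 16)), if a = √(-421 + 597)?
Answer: -204*√11 ≈ -676.59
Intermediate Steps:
a = 4*√11 (a = √176 = 4*√11 ≈ 13.266)
a*(((-16 + 3) + 4²)*(-33 + 16)) = (4*√11)*(((-16 + 3) + 4²)*(-33 + 16)) = (4*√11)*((-13 + 16)*(-17)) = (4*√11)*(3*(-17)) = (4*√11)*(-51) = -204*√11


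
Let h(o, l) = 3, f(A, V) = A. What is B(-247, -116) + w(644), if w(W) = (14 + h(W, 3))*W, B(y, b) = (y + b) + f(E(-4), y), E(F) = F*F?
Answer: 10601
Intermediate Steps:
E(F) = F²
B(y, b) = 16 + b + y (B(y, b) = (y + b) + (-4)² = (b + y) + 16 = 16 + b + y)
w(W) = 17*W (w(W) = (14 + 3)*W = 17*W)
B(-247, -116) + w(644) = (16 - 116 - 247) + 17*644 = -347 + 10948 = 10601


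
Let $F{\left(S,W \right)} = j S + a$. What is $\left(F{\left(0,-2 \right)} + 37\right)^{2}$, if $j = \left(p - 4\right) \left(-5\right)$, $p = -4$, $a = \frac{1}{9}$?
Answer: $\frac{111556}{81} \approx 1377.2$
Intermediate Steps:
$a = \frac{1}{9} \approx 0.11111$
$j = 40$ ($j = \left(-4 - 4\right) \left(-5\right) = \left(-8\right) \left(-5\right) = 40$)
$F{\left(S,W \right)} = \frac{1}{9} + 40 S$ ($F{\left(S,W \right)} = 40 S + \frac{1}{9} = \frac{1}{9} + 40 S$)
$\left(F{\left(0,-2 \right)} + 37\right)^{2} = \left(\left(\frac{1}{9} + 40 \cdot 0\right) + 37\right)^{2} = \left(\left(\frac{1}{9} + 0\right) + 37\right)^{2} = \left(\frac{1}{9} + 37\right)^{2} = \left(\frac{334}{9}\right)^{2} = \frac{111556}{81}$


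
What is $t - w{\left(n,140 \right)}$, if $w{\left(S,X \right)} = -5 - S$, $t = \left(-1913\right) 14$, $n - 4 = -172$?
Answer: $-26945$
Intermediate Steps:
$n = -168$ ($n = 4 - 172 = -168$)
$t = -26782$
$t - w{\left(n,140 \right)} = -26782 - \left(-5 - -168\right) = -26782 - \left(-5 + 168\right) = -26782 - 163 = -26945$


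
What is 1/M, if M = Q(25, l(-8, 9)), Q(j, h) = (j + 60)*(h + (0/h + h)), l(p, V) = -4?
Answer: -1/680 ≈ -0.0014706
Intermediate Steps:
Q(j, h) = 2*h*(60 + j) (Q(j, h) = (60 + j)*(h + (0 + h)) = (60 + j)*(h + h) = (60 + j)*(2*h) = 2*h*(60 + j))
M = -680 (M = 2*(-4)*(60 + 25) = 2*(-4)*85 = -680)
1/M = 1/(-680) = -1/680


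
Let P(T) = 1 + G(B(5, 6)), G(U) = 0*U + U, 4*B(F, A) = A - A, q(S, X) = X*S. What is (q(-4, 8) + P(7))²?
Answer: 961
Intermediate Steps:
q(S, X) = S*X
B(F, A) = 0 (B(F, A) = (A - A)/4 = (¼)*0 = 0)
G(U) = U (G(U) = 0 + U = U)
P(T) = 1 (P(T) = 1 + 0 = 1)
(q(-4, 8) + P(7))² = (-4*8 + 1)² = (-32 + 1)² = (-31)² = 961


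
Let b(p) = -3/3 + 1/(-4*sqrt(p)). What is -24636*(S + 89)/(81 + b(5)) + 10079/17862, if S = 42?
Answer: -368931277270879/9145326138 - 12909264*sqrt(5)/511999 ≈ -40397.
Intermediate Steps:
b(p) = -1 - 1/(4*sqrt(p)) (b(p) = -3*1/3 + 1*(-1/(4*sqrt(p))) = -1 - 1/(4*sqrt(p)))
-24636*(S + 89)/(81 + b(5)) + 10079/17862 = -24636*(42 + 89)/(81 + (-1 - sqrt(5)/20)) + 10079/17862 = -24636*131/(81 + (-1 - sqrt(5)/20)) + 10079*(1/17862) = -24636*131/(81 + (-1 - sqrt(5)/20)) + 10079/17862 = -24636*131/(80 - sqrt(5)/20) + 10079/17862 = -24636/(80/131 - sqrt(5)/2620) + 10079/17862 = 10079/17862 - 24636/(80/131 - sqrt(5)/2620)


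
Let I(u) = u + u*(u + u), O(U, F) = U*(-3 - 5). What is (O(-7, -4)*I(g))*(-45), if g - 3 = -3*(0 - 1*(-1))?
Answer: 0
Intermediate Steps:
O(U, F) = -8*U (O(U, F) = U*(-8) = -8*U)
g = 0 (g = 3 - 3*(0 - 1*(-1)) = 3 - 3*(0 + 1) = 3 - 3*1 = 3 - 3 = 0)
I(u) = u + 2*u**2 (I(u) = u + u*(2*u) = u + 2*u**2)
(O(-7, -4)*I(g))*(-45) = ((-8*(-7))*(0*(1 + 2*0)))*(-45) = (56*(0*(1 + 0)))*(-45) = (56*(0*1))*(-45) = (56*0)*(-45) = 0*(-45) = 0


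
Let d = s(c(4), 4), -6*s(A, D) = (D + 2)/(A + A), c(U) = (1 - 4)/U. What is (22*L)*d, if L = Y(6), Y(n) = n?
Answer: 88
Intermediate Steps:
c(U) = -3/U
s(A, D) = -(2 + D)/(12*A) (s(A, D) = -(D + 2)/(6*(A + A)) = -(2 + D)/(6*(2*A)) = -(2 + D)*1/(2*A)/6 = -(2 + D)/(12*A))
L = 6
d = 2/3 (d = (-2 - 1*4)/(12*((-3/4))) = (-2 - 4)/(12*((-3*1/4))) = (1/12)*(-6)/(-3/4) = (1/12)*(-4/3)*(-6) = 2/3 ≈ 0.66667)
(22*L)*d = (22*6)*(2/3) = 132*(2/3) = 88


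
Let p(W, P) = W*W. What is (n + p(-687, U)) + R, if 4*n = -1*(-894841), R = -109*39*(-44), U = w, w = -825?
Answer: 3530893/4 ≈ 8.8272e+5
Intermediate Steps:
U = -825
R = 187044 (R = -4251*(-44) = 187044)
p(W, P) = W²
n = 894841/4 (n = (-1*(-894841))/4 = (¼)*894841 = 894841/4 ≈ 2.2371e+5)
(n + p(-687, U)) + R = (894841/4 + (-687)²) + 187044 = (894841/4 + 471969) + 187044 = 2782717/4 + 187044 = 3530893/4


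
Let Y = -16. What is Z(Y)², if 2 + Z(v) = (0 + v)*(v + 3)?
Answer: 42436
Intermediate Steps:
Z(v) = -2 + v*(3 + v) (Z(v) = -2 + (0 + v)*(v + 3) = -2 + v*(3 + v))
Z(Y)² = (-2 + (-16)² + 3*(-16))² = (-2 + 256 - 48)² = 206² = 42436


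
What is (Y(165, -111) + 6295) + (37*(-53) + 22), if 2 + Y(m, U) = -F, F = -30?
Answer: 4384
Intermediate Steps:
Y(m, U) = 28 (Y(m, U) = -2 - 1*(-30) = -2 + 30 = 28)
(Y(165, -111) + 6295) + (37*(-53) + 22) = (28 + 6295) + (37*(-53) + 22) = 6323 + (-1961 + 22) = 6323 - 1939 = 4384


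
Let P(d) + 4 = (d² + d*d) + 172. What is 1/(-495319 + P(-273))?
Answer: -1/346093 ≈ -2.8894e-6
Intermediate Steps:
P(d) = 168 + 2*d² (P(d) = -4 + ((d² + d*d) + 172) = -4 + ((d² + d²) + 172) = -4 + (2*d² + 172) = -4 + (172 + 2*d²) = 168 + 2*d²)
1/(-495319 + P(-273)) = 1/(-495319 + (168 + 2*(-273)²)) = 1/(-495319 + (168 + 2*74529)) = 1/(-495319 + (168 + 149058)) = 1/(-495319 + 149226) = 1/(-346093) = -1/346093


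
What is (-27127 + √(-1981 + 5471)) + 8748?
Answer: -18379 + √3490 ≈ -18320.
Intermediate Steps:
(-27127 + √(-1981 + 5471)) + 8748 = (-27127 + √3490) + 8748 = -18379 + √3490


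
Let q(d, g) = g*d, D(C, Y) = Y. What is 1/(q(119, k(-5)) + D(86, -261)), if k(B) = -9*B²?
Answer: -1/27036 ≈ -3.6988e-5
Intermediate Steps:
q(d, g) = d*g
1/(q(119, k(-5)) + D(86, -261)) = 1/(119*(-9*(-5)²) - 261) = 1/(119*(-9*25) - 261) = 1/(119*(-225) - 261) = 1/(-26775 - 261) = 1/(-27036) = -1/27036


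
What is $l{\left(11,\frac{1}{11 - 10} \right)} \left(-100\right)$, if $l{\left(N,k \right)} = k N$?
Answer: $-1100$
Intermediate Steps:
$l{\left(N,k \right)} = N k$
$l{\left(11,\frac{1}{11 - 10} \right)} \left(-100\right) = \frac{11}{11 - 10} \left(-100\right) = \frac{11}{1} \left(-100\right) = 11 \cdot 1 \left(-100\right) = 11 \left(-100\right) = -1100$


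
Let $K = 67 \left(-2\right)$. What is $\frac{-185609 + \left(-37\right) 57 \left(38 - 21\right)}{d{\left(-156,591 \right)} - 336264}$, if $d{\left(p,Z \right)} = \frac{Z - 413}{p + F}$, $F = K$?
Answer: $\frac{32111990}{48758369} \approx 0.65859$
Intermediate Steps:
$K = -134$
$F = -134$
$d{\left(p,Z \right)} = \frac{-413 + Z}{-134 + p}$ ($d{\left(p,Z \right)} = \frac{Z - 413}{p - 134} = \frac{-413 + Z}{-134 + p}$)
$\frac{-185609 + \left(-37\right) 57 \left(38 - 21\right)}{d{\left(-156,591 \right)} - 336264} = \frac{-185609 + \left(-37\right) 57 \left(38 - 21\right)}{\frac{-413 + 591}{-134 - 156} - 336264} = \frac{-185609 - 2109 \left(38 - 21\right)}{\frac{1}{-290} \cdot 178 - 336264} = \frac{-185609 - 35853}{\left(- \frac{1}{290}\right) 178 - 336264} = \frac{-185609 - 35853}{- \frac{89}{145} - 336264} = - \frac{221462}{- \frac{48758369}{145}} = \left(-221462\right) \left(- \frac{145}{48758369}\right) = \frac{32111990}{48758369}$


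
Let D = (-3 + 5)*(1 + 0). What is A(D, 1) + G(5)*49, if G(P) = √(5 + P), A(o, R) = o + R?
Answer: 3 + 49*√10 ≈ 157.95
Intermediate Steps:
D = 2 (D = 2*1 = 2)
A(o, R) = R + o
A(D, 1) + G(5)*49 = (1 + 2) + √(5 + 5)*49 = 3 + √10*49 = 3 + 49*√10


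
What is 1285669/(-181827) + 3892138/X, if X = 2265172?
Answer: -1102282821971/205934714622 ≈ -5.3526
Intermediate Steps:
1285669/(-181827) + 3892138/X = 1285669/(-181827) + 3892138/2265172 = 1285669*(-1/181827) + 3892138*(1/2265172) = -1285669/181827 + 1946069/1132586 = -1102282821971/205934714622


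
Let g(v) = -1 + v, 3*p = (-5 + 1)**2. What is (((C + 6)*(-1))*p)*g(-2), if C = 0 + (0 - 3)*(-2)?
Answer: 192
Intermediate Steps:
p = 16/3 (p = (-5 + 1)**2/3 = (1/3)*(-4)**2 = (1/3)*16 = 16/3 ≈ 5.3333)
C = 6 (C = 0 - 3*(-2) = 0 + 6 = 6)
(((C + 6)*(-1))*p)*g(-2) = (((6 + 6)*(-1))*(16/3))*(-1 - 2) = ((12*(-1))*(16/3))*(-3) = -12*16/3*(-3) = -64*(-3) = 192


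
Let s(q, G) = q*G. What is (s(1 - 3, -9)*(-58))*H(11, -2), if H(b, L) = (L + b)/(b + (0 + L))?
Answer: -1044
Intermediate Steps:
s(q, G) = G*q
H(b, L) = 1 (H(b, L) = (L + b)/(b + L) = (L + b)/(L + b) = 1)
(s(1 - 3, -9)*(-58))*H(11, -2) = (-9*(1 - 3)*(-58))*1 = (-9*(-2)*(-58))*1 = (18*(-58))*1 = -1044*1 = -1044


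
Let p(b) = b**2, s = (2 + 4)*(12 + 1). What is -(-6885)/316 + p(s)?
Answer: 1929429/316 ≈ 6105.8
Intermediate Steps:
s = 78 (s = 6*13 = 78)
-(-6885)/316 + p(s) = -(-6885)/316 + 78**2 = -(-6885)/316 + 6084 = -51*(-135/316) + 6084 = 6885/316 + 6084 = 1929429/316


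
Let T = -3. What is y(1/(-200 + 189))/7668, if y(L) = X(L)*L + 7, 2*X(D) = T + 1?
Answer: 13/14058 ≈ 0.00092474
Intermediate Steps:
X(D) = -1 (X(D) = (-3 + 1)/2 = (½)*(-2) = -1)
y(L) = 7 - L (y(L) = -L + 7 = 7 - L)
y(1/(-200 + 189))/7668 = (7 - 1/(-200 + 189))/7668 = (7 - 1/(-11))*(1/7668) = (7 - 1*(-1/11))*(1/7668) = (7 + 1/11)*(1/7668) = (78/11)*(1/7668) = 13/14058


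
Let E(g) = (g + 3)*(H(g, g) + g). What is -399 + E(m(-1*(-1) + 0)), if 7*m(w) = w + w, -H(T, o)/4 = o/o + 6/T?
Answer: -33673/49 ≈ -687.20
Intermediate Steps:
H(T, o) = -4 - 24/T (H(T, o) = -4*(o/o + 6/T) = -4*(1 + 6/T) = -4 - 24/T)
m(w) = 2*w/7 (m(w) = (w + w)/7 = (2*w)/7 = 2*w/7)
E(g) = (3 + g)*(-4 + g - 24/g) (E(g) = (g + 3)*((-4 - 24/g) + g) = (3 + g)*(-4 + g - 24/g))
-399 + E(m(-1*(-1) + 0)) = -399 + (-36 + (2*(-1*(-1) + 0)/7)² - 2*(-1*(-1) + 0)/7 - 72*7/(2*(-1*(-1) + 0))) = -399 + (-36 + (2*(1 + 0)/7)² - 2*(1 + 0)/7 - 72*7/(2*(1 + 0))) = -399 + (-36 + ((2/7)*1)² - 2/7 - 72/((2/7)*1)) = -399 + (-36 + (2/7)² - 1*2/7 - 72/2/7) = -399 + (-36 + 4/49 - 2/7 - 72*7/2) = -399 + (-36 + 4/49 - 2/7 - 252) = -399 - 14122/49 = -33673/49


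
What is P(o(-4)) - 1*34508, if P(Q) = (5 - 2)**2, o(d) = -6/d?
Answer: -34499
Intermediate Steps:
P(Q) = 9 (P(Q) = 3**2 = 9)
P(o(-4)) - 1*34508 = 9 - 1*34508 = 9 - 34508 = -34499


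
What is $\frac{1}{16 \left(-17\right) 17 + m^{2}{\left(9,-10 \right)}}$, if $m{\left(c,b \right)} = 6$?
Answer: $- \frac{1}{4588} \approx -0.00021796$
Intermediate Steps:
$\frac{1}{16 \left(-17\right) 17 + m^{2}{\left(9,-10 \right)}} = \frac{1}{16 \left(-17\right) 17 + 6^{2}} = \frac{1}{\left(-272\right) 17 + 36} = \frac{1}{-4624 + 36} = \frac{1}{-4588} = - \frac{1}{4588}$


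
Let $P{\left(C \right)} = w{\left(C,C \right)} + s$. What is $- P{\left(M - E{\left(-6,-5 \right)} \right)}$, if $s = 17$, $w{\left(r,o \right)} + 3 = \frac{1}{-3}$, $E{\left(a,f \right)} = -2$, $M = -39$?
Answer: $- \frac{41}{3} \approx -13.667$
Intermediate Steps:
$w{\left(r,o \right)} = - \frac{10}{3}$ ($w{\left(r,o \right)} = -3 + \frac{1}{-3} = -3 - \frac{1}{3} = - \frac{10}{3}$)
$P{\left(C \right)} = \frac{41}{3}$ ($P{\left(C \right)} = - \frac{10}{3} + 17 = \frac{41}{3}$)
$- P{\left(M - E{\left(-6,-5 \right)} \right)} = \left(-1\right) \frac{41}{3} = - \frac{41}{3}$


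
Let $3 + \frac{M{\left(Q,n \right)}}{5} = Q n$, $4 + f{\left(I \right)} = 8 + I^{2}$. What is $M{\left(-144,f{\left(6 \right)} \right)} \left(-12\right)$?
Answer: $345780$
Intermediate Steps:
$f{\left(I \right)} = 4 + I^{2}$ ($f{\left(I \right)} = -4 + \left(8 + I^{2}\right) = 4 + I^{2}$)
$M{\left(Q,n \right)} = -15 + 5 Q n$
$M{\left(-144,f{\left(6 \right)} \right)} \left(-12\right) = \left(-15 + 5 \left(-144\right) \left(4 + 6^{2}\right)\right) \left(-12\right) = \left(-15 + 5 \left(-144\right) \left(4 + 36\right)\right) \left(-12\right) = \left(-15 + 5 \left(-144\right) 40\right) \left(-12\right) = \left(-15 - 28800\right) \left(-12\right) = \left(-28815\right) \left(-12\right) = 345780$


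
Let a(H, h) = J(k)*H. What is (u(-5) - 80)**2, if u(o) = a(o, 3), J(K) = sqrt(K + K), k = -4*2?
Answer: 6000 + 3200*I ≈ 6000.0 + 3200.0*I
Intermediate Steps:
k = -8
J(K) = sqrt(2)*sqrt(K) (J(K) = sqrt(2*K) = sqrt(2)*sqrt(K))
a(H, h) = 4*I*H (a(H, h) = (sqrt(2)*sqrt(-8))*H = (sqrt(2)*(2*I*sqrt(2)))*H = (4*I)*H = 4*I*H)
u(o) = 4*I*o
(u(-5) - 80)**2 = (4*I*(-5) - 80)**2 = (-20*I - 80)**2 = (-80 - 20*I)**2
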